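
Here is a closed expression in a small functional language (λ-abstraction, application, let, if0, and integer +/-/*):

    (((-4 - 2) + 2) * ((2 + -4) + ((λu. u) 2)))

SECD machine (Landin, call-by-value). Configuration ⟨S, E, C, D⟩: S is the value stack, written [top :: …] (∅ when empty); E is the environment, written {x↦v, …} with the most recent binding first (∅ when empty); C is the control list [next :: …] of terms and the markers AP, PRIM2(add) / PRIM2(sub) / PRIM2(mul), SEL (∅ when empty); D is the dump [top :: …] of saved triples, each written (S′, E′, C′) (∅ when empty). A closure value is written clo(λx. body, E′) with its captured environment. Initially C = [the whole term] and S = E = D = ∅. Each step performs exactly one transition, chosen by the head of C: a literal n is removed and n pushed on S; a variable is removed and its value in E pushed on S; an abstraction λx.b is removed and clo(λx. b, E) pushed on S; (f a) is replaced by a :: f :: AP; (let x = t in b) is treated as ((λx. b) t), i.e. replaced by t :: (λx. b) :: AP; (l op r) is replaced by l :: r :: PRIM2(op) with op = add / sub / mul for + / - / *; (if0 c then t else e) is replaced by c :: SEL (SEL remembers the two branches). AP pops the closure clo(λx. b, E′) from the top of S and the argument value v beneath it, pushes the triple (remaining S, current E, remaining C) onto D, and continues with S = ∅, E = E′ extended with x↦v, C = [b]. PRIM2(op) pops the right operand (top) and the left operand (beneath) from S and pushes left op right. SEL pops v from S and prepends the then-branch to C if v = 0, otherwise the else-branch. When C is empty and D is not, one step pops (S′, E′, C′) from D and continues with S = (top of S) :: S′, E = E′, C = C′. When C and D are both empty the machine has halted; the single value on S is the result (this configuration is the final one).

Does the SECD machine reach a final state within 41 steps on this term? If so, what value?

Answer: 0

Machine steps:
t=0: ⟨S=∅; E=∅; C=[(((-4 - 2) + 2) * ((2 + -4) + ((λu. u) 2)))]; D=∅⟩
t=1: ⟨S=∅; E=∅; C=[((-4 - 2) + 2) :: ((2 + -4) + ((λu. u) 2)) :: PRIM2(mul)]; D=∅⟩
t=2: ⟨S=∅; E=∅; C=[(-4 - 2) :: 2 :: PRIM2(add) :: ((2 + -4) + ((λu. u) 2)) :: PRIM2(mul)]; D=∅⟩
t=3: ⟨S=∅; E=∅; C=[-4 :: 2 :: PRIM2(sub) :: 2 :: PRIM2(add) :: ((2 + -4) + ((λu. u) 2)) :: PRIM2(mul)]; D=∅⟩
t=4: ⟨S=[-4]; E=∅; C=[2 :: PRIM2(sub) :: 2 :: PRIM2(add) :: ((2 + -4) + ((λu. u) 2)) :: PRIM2(mul)]; D=∅⟩
t=5: ⟨S=[2 :: -4]; E=∅; C=[PRIM2(sub) :: 2 :: PRIM2(add) :: ((2 + -4) + ((λu. u) 2)) :: PRIM2(mul)]; D=∅⟩
t=6: ⟨S=[-6]; E=∅; C=[2 :: PRIM2(add) :: ((2 + -4) + ((λu. u) 2)) :: PRIM2(mul)]; D=∅⟩
t=7: ⟨S=[2 :: -6]; E=∅; C=[PRIM2(add) :: ((2 + -4) + ((λu. u) 2)) :: PRIM2(mul)]; D=∅⟩
t=8: ⟨S=[-4]; E=∅; C=[((2 + -4) + ((λu. u) 2)) :: PRIM2(mul)]; D=∅⟩
t=9: ⟨S=[-4]; E=∅; C=[(2 + -4) :: ((λu. u) 2) :: PRIM2(add) :: PRIM2(mul)]; D=∅⟩
t=10: ⟨S=[-4]; E=∅; C=[2 :: -4 :: PRIM2(add) :: ((λu. u) 2) :: PRIM2(add) :: PRIM2(mul)]; D=∅⟩
t=11: ⟨S=[2 :: -4]; E=∅; C=[-4 :: PRIM2(add) :: ((λu. u) 2) :: PRIM2(add) :: PRIM2(mul)]; D=∅⟩
t=12: ⟨S=[-4 :: 2 :: -4]; E=∅; C=[PRIM2(add) :: ((λu. u) 2) :: PRIM2(add) :: PRIM2(mul)]; D=∅⟩
t=13: ⟨S=[-2 :: -4]; E=∅; C=[((λu. u) 2) :: PRIM2(add) :: PRIM2(mul)]; D=∅⟩
t=14: ⟨S=[-2 :: -4]; E=∅; C=[2 :: (λu. u) :: AP :: PRIM2(add) :: PRIM2(mul)]; D=∅⟩
t=15: ⟨S=[2 :: -2 :: -4]; E=∅; C=[(λu. u) :: AP :: PRIM2(add) :: PRIM2(mul)]; D=∅⟩
t=16: ⟨S=[clo(λu. u, ∅) :: 2 :: -2 :: -4]; E=∅; C=[AP :: PRIM2(add) :: PRIM2(mul)]; D=∅⟩
t=17: ⟨S=∅; E={u↦2}; C=[u]; D=[([-2 :: -4], ∅, [PRIM2(add) :: PRIM2(mul)])]⟩
t=18: ⟨S=[2]; E={u↦2}; C=∅; D=[([-2 :: -4], ∅, [PRIM2(add) :: PRIM2(mul)])]⟩
t=19: ⟨S=[2 :: -2 :: -4]; E=∅; C=[PRIM2(add) :: PRIM2(mul)]; D=∅⟩
t=20: ⟨S=[0 :: -4]; E=∅; C=[PRIM2(mul)]; D=∅⟩
t=21: ⟨S=[0]; E=∅; C=∅; D=∅⟩
→ final value 0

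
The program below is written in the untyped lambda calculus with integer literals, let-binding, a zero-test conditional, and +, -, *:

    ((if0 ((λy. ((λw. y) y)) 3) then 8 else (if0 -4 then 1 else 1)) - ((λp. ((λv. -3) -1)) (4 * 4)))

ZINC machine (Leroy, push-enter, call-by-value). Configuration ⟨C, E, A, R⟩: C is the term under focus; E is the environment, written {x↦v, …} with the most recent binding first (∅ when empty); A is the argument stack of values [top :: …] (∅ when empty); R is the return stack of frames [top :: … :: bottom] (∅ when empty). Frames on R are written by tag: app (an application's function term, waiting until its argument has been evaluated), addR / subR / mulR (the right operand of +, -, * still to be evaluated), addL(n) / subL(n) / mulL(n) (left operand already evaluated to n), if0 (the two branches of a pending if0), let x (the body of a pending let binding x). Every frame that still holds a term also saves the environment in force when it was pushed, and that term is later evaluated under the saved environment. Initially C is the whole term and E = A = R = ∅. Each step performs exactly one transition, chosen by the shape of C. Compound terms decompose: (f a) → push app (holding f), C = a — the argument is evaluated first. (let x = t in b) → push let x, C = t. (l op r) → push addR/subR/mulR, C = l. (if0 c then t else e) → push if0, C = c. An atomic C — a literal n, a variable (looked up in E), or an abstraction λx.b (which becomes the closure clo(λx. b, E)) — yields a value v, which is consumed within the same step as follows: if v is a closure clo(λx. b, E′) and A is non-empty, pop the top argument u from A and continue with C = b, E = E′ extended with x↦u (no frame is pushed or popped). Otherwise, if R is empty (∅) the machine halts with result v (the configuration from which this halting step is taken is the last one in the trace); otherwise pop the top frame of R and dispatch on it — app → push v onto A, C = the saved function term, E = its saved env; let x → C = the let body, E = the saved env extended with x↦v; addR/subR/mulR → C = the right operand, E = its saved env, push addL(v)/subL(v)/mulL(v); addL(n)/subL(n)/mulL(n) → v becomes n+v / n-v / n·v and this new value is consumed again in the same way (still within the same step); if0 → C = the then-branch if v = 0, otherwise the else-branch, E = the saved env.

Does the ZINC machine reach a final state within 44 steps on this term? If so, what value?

Answer: 4

Derivation:
0. ⟨C=((if0 ((λy. ((λw. y) y)) 3) then 8 else (if0 -4 then 1 else 1)) - ((λp. ((λv. -3) -1)) (4 * 4))); E=∅; A=∅; R=∅⟩
1. ⟨C=(if0 ((λy. ((λw. y) y)) 3) then 8 else (if0 -4 then 1 else 1)); E=∅; A=∅; R=[subR]⟩
2. ⟨C=((λy. ((λw. y) y)) 3); E=∅; A=∅; R=[if0 :: subR]⟩
3. ⟨C=3; E=∅; A=∅; R=[app :: if0 :: subR]⟩
4. ⟨C=(λy. ((λw. y) y)); E=∅; A=[3]; R=[if0 :: subR]⟩
5. ⟨C=((λw. y) y); E={y↦3}; A=∅; R=[if0 :: subR]⟩
6. ⟨C=y; E={y↦3}; A=∅; R=[app :: if0 :: subR]⟩
7. ⟨C=(λw. y); E={y↦3}; A=[3]; R=[if0 :: subR]⟩
8. ⟨C=y; E={w↦3, y↦3}; A=∅; R=[if0 :: subR]⟩
9. ⟨C=(if0 -4 then 1 else 1); E=∅; A=∅; R=[subR]⟩
10. ⟨C=-4; E=∅; A=∅; R=[if0 :: subR]⟩
11. ⟨C=1; E=∅; A=∅; R=[subR]⟩
12. ⟨C=((λp. ((λv. -3) -1)) (4 * 4)); E=∅; A=∅; R=[subL(1)]⟩
13. ⟨C=(4 * 4); E=∅; A=∅; R=[app :: subL(1)]⟩
14. ⟨C=4; E=∅; A=∅; R=[mulR :: app :: subL(1)]⟩
15. ⟨C=4; E=∅; A=∅; R=[mulL(4) :: app :: subL(1)]⟩
16. ⟨C=(λp. ((λv. -3) -1)); E=∅; A=[16]; R=[subL(1)]⟩
17. ⟨C=((λv. -3) -1); E={p↦16}; A=∅; R=[subL(1)]⟩
18. ⟨C=-1; E={p↦16}; A=∅; R=[app :: subL(1)]⟩
19. ⟨C=(λv. -3); E={p↦16}; A=[-1]; R=[subL(1)]⟩
20. ⟨C=-3; E={v↦-1, p↦16}; A=∅; R=[subL(1)]⟩
→ final value 4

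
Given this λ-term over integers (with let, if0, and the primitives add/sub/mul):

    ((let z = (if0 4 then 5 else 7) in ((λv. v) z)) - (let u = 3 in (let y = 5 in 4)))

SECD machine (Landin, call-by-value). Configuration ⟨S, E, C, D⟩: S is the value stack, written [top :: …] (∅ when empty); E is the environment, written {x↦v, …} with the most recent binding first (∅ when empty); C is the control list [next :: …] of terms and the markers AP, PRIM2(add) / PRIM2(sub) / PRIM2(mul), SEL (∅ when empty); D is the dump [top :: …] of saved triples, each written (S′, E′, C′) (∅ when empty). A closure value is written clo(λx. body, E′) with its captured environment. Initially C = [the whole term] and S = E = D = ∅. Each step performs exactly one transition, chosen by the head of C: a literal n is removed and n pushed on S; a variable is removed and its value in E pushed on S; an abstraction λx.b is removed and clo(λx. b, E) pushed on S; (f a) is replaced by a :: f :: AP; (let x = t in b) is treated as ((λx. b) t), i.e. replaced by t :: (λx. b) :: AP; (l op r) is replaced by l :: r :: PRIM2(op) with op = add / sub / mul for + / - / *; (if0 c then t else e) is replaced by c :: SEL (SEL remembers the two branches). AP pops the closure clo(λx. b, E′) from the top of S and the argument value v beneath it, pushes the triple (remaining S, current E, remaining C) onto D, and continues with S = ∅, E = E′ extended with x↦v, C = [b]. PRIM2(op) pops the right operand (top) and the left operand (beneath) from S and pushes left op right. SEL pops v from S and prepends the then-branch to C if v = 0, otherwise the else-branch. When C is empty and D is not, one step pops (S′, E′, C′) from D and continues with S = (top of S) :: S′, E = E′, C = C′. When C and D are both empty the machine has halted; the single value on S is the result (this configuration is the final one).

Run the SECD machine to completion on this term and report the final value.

Answer: 3

Machine steps:
t=0: <S=∅, E=∅, C=[((let z = (if0 4 then 5 else 7) in ((λv. v) z)) - (let u = 3 in (let y = 5 in 4)))], D=∅>
t=1: <S=∅, E=∅, C=[(let z = (if0 4 then 5 else 7) in ((λv. v) z)) :: (let u = 3 in (let y = 5 in 4)) :: PRIM2(sub)], D=∅>
t=2: <S=∅, E=∅, C=[(if0 4 then 5 else 7) :: (λz. ((λv. v) z)) :: AP :: (let u = 3 in (let y = 5 in 4)) :: PRIM2(sub)], D=∅>
t=3: <S=∅, E=∅, C=[4 :: SEL :: (λz. ((λv. v) z)) :: AP :: (let u = 3 in (let y = 5 in 4)) :: PRIM2(sub)], D=∅>
t=4: <S=[4], E=∅, C=[SEL :: (λz. ((λv. v) z)) :: AP :: (let u = 3 in (let y = 5 in 4)) :: PRIM2(sub)], D=∅>
t=5: <S=∅, E=∅, C=[7 :: (λz. ((λv. v) z)) :: AP :: (let u = 3 in (let y = 5 in 4)) :: PRIM2(sub)], D=∅>
t=6: <S=[7], E=∅, C=[(λz. ((λv. v) z)) :: AP :: (let u = 3 in (let y = 5 in 4)) :: PRIM2(sub)], D=∅>
t=7: <S=[clo(λz. ((λv. v) z), ∅) :: 7], E=∅, C=[AP :: (let u = 3 in (let y = 5 in 4)) :: PRIM2(sub)], D=∅>
t=8: <S=∅, E={z↦7}, C=[((λv. v) z)], D=[(∅, ∅, [(let u = 3 in (let y = 5 in 4)) :: PRIM2(sub)])]>
t=9: <S=∅, E={z↦7}, C=[z :: (λv. v) :: AP], D=[(∅, ∅, [(let u = 3 in (let y = 5 in 4)) :: PRIM2(sub)])]>
t=10: <S=[7], E={z↦7}, C=[(λv. v) :: AP], D=[(∅, ∅, [(let u = 3 in (let y = 5 in 4)) :: PRIM2(sub)])]>
t=11: <S=[clo(λv. v, {z↦7}) :: 7], E={z↦7}, C=[AP], D=[(∅, ∅, [(let u = 3 in (let y = 5 in 4)) :: PRIM2(sub)])]>
t=12: <S=∅, E={v↦7, z↦7}, C=[v], D=[(∅, {z↦7}, ∅) :: (∅, ∅, [(let u = 3 in (let y = 5 in 4)) :: PRIM2(sub)])]>
t=13: <S=[7], E={v↦7, z↦7}, C=∅, D=[(∅, {z↦7}, ∅) :: (∅, ∅, [(let u = 3 in (let y = 5 in 4)) :: PRIM2(sub)])]>
t=14: <S=[7], E={z↦7}, C=∅, D=[(∅, ∅, [(let u = 3 in (let y = 5 in 4)) :: PRIM2(sub)])]>
t=15: <S=[7], E=∅, C=[(let u = 3 in (let y = 5 in 4)) :: PRIM2(sub)], D=∅>
t=16: <S=[7], E=∅, C=[3 :: (λu. (let y = 5 in 4)) :: AP :: PRIM2(sub)], D=∅>
t=17: <S=[3 :: 7], E=∅, C=[(λu. (let y = 5 in 4)) :: AP :: PRIM2(sub)], D=∅>
t=18: <S=[clo(λu. (let y = 5 in 4), ∅) :: 3 :: 7], E=∅, C=[AP :: PRIM2(sub)], D=∅>
t=19: <S=∅, E={u↦3}, C=[(let y = 5 in 4)], D=[([7], ∅, [PRIM2(sub)])]>
t=20: <S=∅, E={u↦3}, C=[5 :: (λy. 4) :: AP], D=[([7], ∅, [PRIM2(sub)])]>
t=21: <S=[5], E={u↦3}, C=[(λy. 4) :: AP], D=[([7], ∅, [PRIM2(sub)])]>
t=22: <S=[clo(λy. 4, {u↦3}) :: 5], E={u↦3}, C=[AP], D=[([7], ∅, [PRIM2(sub)])]>
t=23: <S=∅, E={y↦5, u↦3}, C=[4], D=[(∅, {u↦3}, ∅) :: ([7], ∅, [PRIM2(sub)])]>
t=24: <S=[4], E={y↦5, u↦3}, C=∅, D=[(∅, {u↦3}, ∅) :: ([7], ∅, [PRIM2(sub)])]>
t=25: <S=[4], E={u↦3}, C=∅, D=[([7], ∅, [PRIM2(sub)])]>
t=26: <S=[4 :: 7], E=∅, C=[PRIM2(sub)], D=∅>
t=27: <S=[3], E=∅, C=∅, D=∅>
→ final value 3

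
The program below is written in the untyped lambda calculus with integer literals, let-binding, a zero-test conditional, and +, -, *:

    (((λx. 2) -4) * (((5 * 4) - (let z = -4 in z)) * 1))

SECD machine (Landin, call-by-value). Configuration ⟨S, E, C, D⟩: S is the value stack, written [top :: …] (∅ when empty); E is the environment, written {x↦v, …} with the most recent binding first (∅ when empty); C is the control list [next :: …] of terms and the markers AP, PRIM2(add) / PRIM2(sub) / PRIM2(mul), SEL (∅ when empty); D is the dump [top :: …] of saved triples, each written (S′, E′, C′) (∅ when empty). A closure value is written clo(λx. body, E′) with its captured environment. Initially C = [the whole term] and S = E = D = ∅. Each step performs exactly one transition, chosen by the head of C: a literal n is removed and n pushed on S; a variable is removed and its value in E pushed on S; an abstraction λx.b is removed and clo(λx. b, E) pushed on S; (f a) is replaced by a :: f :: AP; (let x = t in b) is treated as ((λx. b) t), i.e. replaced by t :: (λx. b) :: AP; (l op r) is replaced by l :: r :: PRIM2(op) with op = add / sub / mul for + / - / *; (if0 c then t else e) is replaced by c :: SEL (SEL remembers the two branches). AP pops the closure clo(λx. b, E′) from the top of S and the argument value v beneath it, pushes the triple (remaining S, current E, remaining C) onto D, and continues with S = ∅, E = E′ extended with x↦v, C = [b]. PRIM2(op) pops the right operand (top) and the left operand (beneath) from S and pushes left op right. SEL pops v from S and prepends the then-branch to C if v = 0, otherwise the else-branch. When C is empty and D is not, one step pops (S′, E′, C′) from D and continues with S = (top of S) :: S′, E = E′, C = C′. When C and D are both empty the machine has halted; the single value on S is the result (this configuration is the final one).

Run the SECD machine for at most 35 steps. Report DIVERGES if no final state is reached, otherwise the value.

t=0: ⟨S=∅; E=∅; C=[(((λx. 2) -4) * (((5 * 4) - (let z = -4 in z)) * 1))]; D=∅⟩
t=1: ⟨S=∅; E=∅; C=[((λx. 2) -4) :: (((5 * 4) - (let z = -4 in z)) * 1) :: PRIM2(mul)]; D=∅⟩
t=2: ⟨S=∅; E=∅; C=[-4 :: (λx. 2) :: AP :: (((5 * 4) - (let z = -4 in z)) * 1) :: PRIM2(mul)]; D=∅⟩
t=3: ⟨S=[-4]; E=∅; C=[(λx. 2) :: AP :: (((5 * 4) - (let z = -4 in z)) * 1) :: PRIM2(mul)]; D=∅⟩
t=4: ⟨S=[clo(λx. 2, ∅) :: -4]; E=∅; C=[AP :: (((5 * 4) - (let z = -4 in z)) * 1) :: PRIM2(mul)]; D=∅⟩
t=5: ⟨S=∅; E={x↦-4}; C=[2]; D=[(∅, ∅, [(((5 * 4) - (let z = -4 in z)) * 1) :: PRIM2(mul)])]⟩
t=6: ⟨S=[2]; E={x↦-4}; C=∅; D=[(∅, ∅, [(((5 * 4) - (let z = -4 in z)) * 1) :: PRIM2(mul)])]⟩
t=7: ⟨S=[2]; E=∅; C=[(((5 * 4) - (let z = -4 in z)) * 1) :: PRIM2(mul)]; D=∅⟩
t=8: ⟨S=[2]; E=∅; C=[((5 * 4) - (let z = -4 in z)) :: 1 :: PRIM2(mul) :: PRIM2(mul)]; D=∅⟩
t=9: ⟨S=[2]; E=∅; C=[(5 * 4) :: (let z = -4 in z) :: PRIM2(sub) :: 1 :: PRIM2(mul) :: PRIM2(mul)]; D=∅⟩
t=10: ⟨S=[2]; E=∅; C=[5 :: 4 :: PRIM2(mul) :: (let z = -4 in z) :: PRIM2(sub) :: 1 :: PRIM2(mul) :: PRIM2(mul)]; D=∅⟩
t=11: ⟨S=[5 :: 2]; E=∅; C=[4 :: PRIM2(mul) :: (let z = -4 in z) :: PRIM2(sub) :: 1 :: PRIM2(mul) :: PRIM2(mul)]; D=∅⟩
t=12: ⟨S=[4 :: 5 :: 2]; E=∅; C=[PRIM2(mul) :: (let z = -4 in z) :: PRIM2(sub) :: 1 :: PRIM2(mul) :: PRIM2(mul)]; D=∅⟩
t=13: ⟨S=[20 :: 2]; E=∅; C=[(let z = -4 in z) :: PRIM2(sub) :: 1 :: PRIM2(mul) :: PRIM2(mul)]; D=∅⟩
t=14: ⟨S=[20 :: 2]; E=∅; C=[-4 :: (λz. z) :: AP :: PRIM2(sub) :: 1 :: PRIM2(mul) :: PRIM2(mul)]; D=∅⟩
t=15: ⟨S=[-4 :: 20 :: 2]; E=∅; C=[(λz. z) :: AP :: PRIM2(sub) :: 1 :: PRIM2(mul) :: PRIM2(mul)]; D=∅⟩
t=16: ⟨S=[clo(λz. z, ∅) :: -4 :: 20 :: 2]; E=∅; C=[AP :: PRIM2(sub) :: 1 :: PRIM2(mul) :: PRIM2(mul)]; D=∅⟩
t=17: ⟨S=∅; E={z↦-4}; C=[z]; D=[([20 :: 2], ∅, [PRIM2(sub) :: 1 :: PRIM2(mul) :: PRIM2(mul)])]⟩
t=18: ⟨S=[-4]; E={z↦-4}; C=∅; D=[([20 :: 2], ∅, [PRIM2(sub) :: 1 :: PRIM2(mul) :: PRIM2(mul)])]⟩
t=19: ⟨S=[-4 :: 20 :: 2]; E=∅; C=[PRIM2(sub) :: 1 :: PRIM2(mul) :: PRIM2(mul)]; D=∅⟩
t=20: ⟨S=[24 :: 2]; E=∅; C=[1 :: PRIM2(mul) :: PRIM2(mul)]; D=∅⟩
t=21: ⟨S=[1 :: 24 :: 2]; E=∅; C=[PRIM2(mul) :: PRIM2(mul)]; D=∅⟩
t=22: ⟨S=[24 :: 2]; E=∅; C=[PRIM2(mul)]; D=∅⟩
t=23: ⟨S=[48]; E=∅; C=∅; D=∅⟩
→ final value 48

Answer: 48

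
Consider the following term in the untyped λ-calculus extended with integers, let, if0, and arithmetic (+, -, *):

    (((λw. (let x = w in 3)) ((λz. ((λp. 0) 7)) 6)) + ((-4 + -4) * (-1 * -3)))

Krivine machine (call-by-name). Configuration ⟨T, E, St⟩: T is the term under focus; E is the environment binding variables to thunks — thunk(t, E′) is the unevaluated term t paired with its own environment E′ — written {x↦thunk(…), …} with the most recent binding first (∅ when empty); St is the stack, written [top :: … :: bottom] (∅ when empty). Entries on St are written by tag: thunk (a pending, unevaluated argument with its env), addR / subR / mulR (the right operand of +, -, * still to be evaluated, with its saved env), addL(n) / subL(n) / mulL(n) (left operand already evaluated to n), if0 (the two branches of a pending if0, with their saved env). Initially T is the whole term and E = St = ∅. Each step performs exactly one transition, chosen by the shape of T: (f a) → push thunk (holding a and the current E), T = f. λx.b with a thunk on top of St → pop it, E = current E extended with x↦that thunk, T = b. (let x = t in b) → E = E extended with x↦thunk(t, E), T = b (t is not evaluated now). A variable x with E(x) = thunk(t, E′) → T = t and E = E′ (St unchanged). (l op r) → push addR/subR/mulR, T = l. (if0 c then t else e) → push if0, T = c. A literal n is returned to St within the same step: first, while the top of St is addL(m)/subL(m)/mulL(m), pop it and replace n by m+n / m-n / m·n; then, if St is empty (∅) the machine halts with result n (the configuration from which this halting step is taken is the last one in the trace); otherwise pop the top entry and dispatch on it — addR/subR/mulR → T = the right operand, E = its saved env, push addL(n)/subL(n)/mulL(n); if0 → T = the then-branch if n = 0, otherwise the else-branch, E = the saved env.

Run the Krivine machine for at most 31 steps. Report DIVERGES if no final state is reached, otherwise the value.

Answer: -21

Execution trace:
[0] [T=(((λw. (let x = w in 3)) ((λz. ((λp. 0) 7)) 6)) + ((-4 + -4) * (-1 * -3))) | E=∅ | St=∅]
[1] [T=((λw. (let x = w in 3)) ((λz. ((λp. 0) 7)) 6)) | E=∅ | St=[addR]]
[2] [T=(λw. (let x = w in 3)) | E=∅ | St=[thunk :: addR]]
[3] [T=(let x = w in 3) | E={w↦thunk(((λz. ((λp. 0) 7)) 6), ∅)} | St=[addR]]
[4] [T=3 | E={x↦thunk(w, {w↦thunk(((λz. ((λp. 0) 7)) 6), ∅)}), w↦thunk(((λz. ((λp. 0) 7)) 6), ∅)} | St=[addR]]
[5] [T=((-4 + -4) * (-1 * -3)) | E=∅ | St=[addL(3)]]
[6] [T=(-4 + -4) | E=∅ | St=[mulR :: addL(3)]]
[7] [T=-4 | E=∅ | St=[addR :: mulR :: addL(3)]]
[8] [T=-4 | E=∅ | St=[addL(-4) :: mulR :: addL(3)]]
[9] [T=(-1 * -3) | E=∅ | St=[mulL(-8) :: addL(3)]]
[10] [T=-1 | E=∅ | St=[mulR :: mulL(-8) :: addL(3)]]
[11] [T=-3 | E=∅ | St=[mulL(-1) :: mulL(-8) :: addL(3)]]
→ final value -21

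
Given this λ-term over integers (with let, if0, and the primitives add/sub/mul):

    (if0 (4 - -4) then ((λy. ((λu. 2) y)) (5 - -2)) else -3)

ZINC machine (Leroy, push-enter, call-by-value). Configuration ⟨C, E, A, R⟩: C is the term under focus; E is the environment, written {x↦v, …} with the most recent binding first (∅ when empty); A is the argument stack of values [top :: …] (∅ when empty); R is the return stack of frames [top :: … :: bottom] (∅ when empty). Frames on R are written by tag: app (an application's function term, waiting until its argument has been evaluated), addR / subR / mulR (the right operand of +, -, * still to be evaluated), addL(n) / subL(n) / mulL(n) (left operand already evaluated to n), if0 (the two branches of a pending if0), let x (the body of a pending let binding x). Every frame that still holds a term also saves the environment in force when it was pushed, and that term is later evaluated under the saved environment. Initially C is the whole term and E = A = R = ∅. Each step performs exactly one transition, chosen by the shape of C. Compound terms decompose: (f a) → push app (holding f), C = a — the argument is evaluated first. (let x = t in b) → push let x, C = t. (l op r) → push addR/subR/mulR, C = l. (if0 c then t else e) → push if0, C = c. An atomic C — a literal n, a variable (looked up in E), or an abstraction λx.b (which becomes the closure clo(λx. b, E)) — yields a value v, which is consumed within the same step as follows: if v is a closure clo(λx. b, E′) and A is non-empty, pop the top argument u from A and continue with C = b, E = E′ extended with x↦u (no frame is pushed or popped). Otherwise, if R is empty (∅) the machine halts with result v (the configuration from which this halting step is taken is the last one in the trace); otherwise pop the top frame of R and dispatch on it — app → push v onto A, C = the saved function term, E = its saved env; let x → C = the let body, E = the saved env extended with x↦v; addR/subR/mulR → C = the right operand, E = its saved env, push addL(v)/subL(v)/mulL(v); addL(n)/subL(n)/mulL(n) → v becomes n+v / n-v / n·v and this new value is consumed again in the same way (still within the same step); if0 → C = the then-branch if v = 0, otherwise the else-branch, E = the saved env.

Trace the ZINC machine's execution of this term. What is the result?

Answer: -3

Machine steps:
t=0: [C=(if0 (4 - -4) then ((λy. ((λu. 2) y)) (5 - -2)) else -3) | E=∅ | A=∅ | R=∅]
t=1: [C=(4 - -4) | E=∅ | A=∅ | R=[if0]]
t=2: [C=4 | E=∅ | A=∅ | R=[subR :: if0]]
t=3: [C=-4 | E=∅ | A=∅ | R=[subL(4) :: if0]]
t=4: [C=-3 | E=∅ | A=∅ | R=∅]
→ final value -3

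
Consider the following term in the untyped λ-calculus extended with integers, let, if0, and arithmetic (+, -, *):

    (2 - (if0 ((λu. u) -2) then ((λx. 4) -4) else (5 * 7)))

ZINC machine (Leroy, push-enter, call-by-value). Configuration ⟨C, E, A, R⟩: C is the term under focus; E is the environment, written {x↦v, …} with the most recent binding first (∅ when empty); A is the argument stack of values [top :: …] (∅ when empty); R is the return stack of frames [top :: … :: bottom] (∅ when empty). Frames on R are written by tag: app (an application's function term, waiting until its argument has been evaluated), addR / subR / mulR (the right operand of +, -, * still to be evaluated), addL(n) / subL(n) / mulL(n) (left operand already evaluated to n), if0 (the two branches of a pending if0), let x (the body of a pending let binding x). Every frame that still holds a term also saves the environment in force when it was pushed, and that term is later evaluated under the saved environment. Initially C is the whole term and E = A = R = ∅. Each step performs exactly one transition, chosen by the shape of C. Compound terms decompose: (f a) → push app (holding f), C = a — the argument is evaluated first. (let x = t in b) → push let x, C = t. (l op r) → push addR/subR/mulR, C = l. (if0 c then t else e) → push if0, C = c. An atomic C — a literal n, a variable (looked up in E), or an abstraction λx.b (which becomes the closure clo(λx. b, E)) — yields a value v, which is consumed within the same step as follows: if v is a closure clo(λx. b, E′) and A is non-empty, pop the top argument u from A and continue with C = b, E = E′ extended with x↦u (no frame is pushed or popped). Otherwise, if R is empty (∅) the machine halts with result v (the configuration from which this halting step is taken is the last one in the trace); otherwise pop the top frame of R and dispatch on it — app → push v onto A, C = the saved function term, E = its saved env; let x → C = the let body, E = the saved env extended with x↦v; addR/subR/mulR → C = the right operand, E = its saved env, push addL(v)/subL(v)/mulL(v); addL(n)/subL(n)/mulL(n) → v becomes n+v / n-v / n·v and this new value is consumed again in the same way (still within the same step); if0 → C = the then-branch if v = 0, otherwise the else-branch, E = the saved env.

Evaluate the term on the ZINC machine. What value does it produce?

Answer: -33

Execution trace:
[0] [C=(2 - (if0 ((λu. u) -2) then ((λx. 4) -4) else (5 * 7))) | E=∅ | A=∅ | R=∅]
[1] [C=2 | E=∅ | A=∅ | R=[subR]]
[2] [C=(if0 ((λu. u) -2) then ((λx. 4) -4) else (5 * 7)) | E=∅ | A=∅ | R=[subL(2)]]
[3] [C=((λu. u) -2) | E=∅ | A=∅ | R=[if0 :: subL(2)]]
[4] [C=-2 | E=∅ | A=∅ | R=[app :: if0 :: subL(2)]]
[5] [C=(λu. u) | E=∅ | A=[-2] | R=[if0 :: subL(2)]]
[6] [C=u | E={u↦-2} | A=∅ | R=[if0 :: subL(2)]]
[7] [C=(5 * 7) | E=∅ | A=∅ | R=[subL(2)]]
[8] [C=5 | E=∅ | A=∅ | R=[mulR :: subL(2)]]
[9] [C=7 | E=∅ | A=∅ | R=[mulL(5) :: subL(2)]]
→ final value -33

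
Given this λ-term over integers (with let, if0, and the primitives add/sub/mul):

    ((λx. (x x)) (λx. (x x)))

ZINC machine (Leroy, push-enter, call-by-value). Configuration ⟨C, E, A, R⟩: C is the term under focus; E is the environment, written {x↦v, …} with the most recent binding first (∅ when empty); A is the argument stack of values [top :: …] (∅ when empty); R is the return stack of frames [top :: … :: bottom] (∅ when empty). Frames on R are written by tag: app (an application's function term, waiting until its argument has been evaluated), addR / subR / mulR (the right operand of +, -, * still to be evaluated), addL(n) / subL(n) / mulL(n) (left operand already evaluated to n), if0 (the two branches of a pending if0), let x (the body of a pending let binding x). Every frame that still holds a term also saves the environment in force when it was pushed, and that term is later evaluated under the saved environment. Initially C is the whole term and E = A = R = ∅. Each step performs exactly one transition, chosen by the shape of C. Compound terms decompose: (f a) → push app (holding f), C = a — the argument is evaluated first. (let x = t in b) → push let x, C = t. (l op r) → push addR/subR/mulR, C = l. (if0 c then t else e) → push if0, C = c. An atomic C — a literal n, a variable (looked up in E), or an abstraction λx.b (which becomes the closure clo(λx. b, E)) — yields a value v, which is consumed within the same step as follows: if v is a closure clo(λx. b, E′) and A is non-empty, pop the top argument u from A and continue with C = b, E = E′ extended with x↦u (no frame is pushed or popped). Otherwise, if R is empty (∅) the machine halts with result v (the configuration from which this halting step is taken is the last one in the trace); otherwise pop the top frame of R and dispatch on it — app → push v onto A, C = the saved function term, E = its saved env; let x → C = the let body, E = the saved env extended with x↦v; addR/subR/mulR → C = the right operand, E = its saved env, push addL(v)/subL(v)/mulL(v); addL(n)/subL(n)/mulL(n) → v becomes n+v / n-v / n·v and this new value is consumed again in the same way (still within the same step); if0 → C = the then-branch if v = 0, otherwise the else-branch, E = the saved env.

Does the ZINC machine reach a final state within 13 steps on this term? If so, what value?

Answer: DIVERGES (no final state within 13 steps)

Machine steps:
t=0: <C=((λx. (x x)) (λx. (x x))), E=∅, A=∅, R=∅>
t=1: <C=(λx. (x x)), E=∅, A=∅, R=[app]>
t=2: <C=(λx. (x x)), E=∅, A=[clo(λx. (x x), ∅)], R=∅>
t=3: <C=(x x), E={x↦clo(λx. (x x), ∅)}, A=∅, R=∅>
t=4: <C=x, E={x↦clo(λx. (x x), ∅)}, A=∅, R=[app]>
t=5: <C=x, E={x↦clo(λx. (x x), ∅)}, A=[clo(λx. (x x), ∅)], R=∅>
… configuration repeats with period 3 (steps 3–5 recur indefinitely) …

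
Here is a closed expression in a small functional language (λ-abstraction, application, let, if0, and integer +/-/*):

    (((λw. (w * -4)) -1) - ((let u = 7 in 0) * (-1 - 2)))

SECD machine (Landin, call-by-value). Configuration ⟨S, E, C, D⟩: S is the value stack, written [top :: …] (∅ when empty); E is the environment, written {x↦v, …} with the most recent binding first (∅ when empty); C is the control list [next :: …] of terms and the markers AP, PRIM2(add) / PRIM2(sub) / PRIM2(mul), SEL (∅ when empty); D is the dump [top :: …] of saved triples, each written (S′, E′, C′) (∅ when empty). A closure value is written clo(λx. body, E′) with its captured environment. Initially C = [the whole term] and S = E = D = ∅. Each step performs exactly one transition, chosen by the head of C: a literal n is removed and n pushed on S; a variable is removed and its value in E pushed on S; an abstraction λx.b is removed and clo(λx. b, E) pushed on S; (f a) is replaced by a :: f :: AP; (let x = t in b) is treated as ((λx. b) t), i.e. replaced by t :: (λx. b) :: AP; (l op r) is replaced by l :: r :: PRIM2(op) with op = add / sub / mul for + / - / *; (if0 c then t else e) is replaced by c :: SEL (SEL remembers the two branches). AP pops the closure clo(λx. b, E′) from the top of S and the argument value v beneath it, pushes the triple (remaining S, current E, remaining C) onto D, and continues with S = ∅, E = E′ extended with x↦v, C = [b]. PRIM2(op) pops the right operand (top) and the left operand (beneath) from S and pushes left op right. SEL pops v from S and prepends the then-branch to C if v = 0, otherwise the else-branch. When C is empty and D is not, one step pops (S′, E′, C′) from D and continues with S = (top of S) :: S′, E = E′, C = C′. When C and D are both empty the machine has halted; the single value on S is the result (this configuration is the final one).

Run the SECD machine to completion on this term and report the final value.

step 0: [S=∅ | E=∅ | C=[(((λw. (w * -4)) -1) - ((let u = 7 in 0) * (-1 - 2)))] | D=∅]
step 1: [S=∅ | E=∅ | C=[((λw. (w * -4)) -1) :: ((let u = 7 in 0) * (-1 - 2)) :: PRIM2(sub)] | D=∅]
step 2: [S=∅ | E=∅ | C=[-1 :: (λw. (w * -4)) :: AP :: ((let u = 7 in 0) * (-1 - 2)) :: PRIM2(sub)] | D=∅]
step 3: [S=[-1] | E=∅ | C=[(λw. (w * -4)) :: AP :: ((let u = 7 in 0) * (-1 - 2)) :: PRIM2(sub)] | D=∅]
step 4: [S=[clo(λw. (w * -4), ∅) :: -1] | E=∅ | C=[AP :: ((let u = 7 in 0) * (-1 - 2)) :: PRIM2(sub)] | D=∅]
step 5: [S=∅ | E={w↦-1} | C=[(w * -4)] | D=[(∅, ∅, [((let u = 7 in 0) * (-1 - 2)) :: PRIM2(sub)])]]
step 6: [S=∅ | E={w↦-1} | C=[w :: -4 :: PRIM2(mul)] | D=[(∅, ∅, [((let u = 7 in 0) * (-1 - 2)) :: PRIM2(sub)])]]
step 7: [S=[-1] | E={w↦-1} | C=[-4 :: PRIM2(mul)] | D=[(∅, ∅, [((let u = 7 in 0) * (-1 - 2)) :: PRIM2(sub)])]]
step 8: [S=[-4 :: -1] | E={w↦-1} | C=[PRIM2(mul)] | D=[(∅, ∅, [((let u = 7 in 0) * (-1 - 2)) :: PRIM2(sub)])]]
step 9: [S=[4] | E={w↦-1} | C=∅ | D=[(∅, ∅, [((let u = 7 in 0) * (-1 - 2)) :: PRIM2(sub)])]]
step 10: [S=[4] | E=∅ | C=[((let u = 7 in 0) * (-1 - 2)) :: PRIM2(sub)] | D=∅]
step 11: [S=[4] | E=∅ | C=[(let u = 7 in 0) :: (-1 - 2) :: PRIM2(mul) :: PRIM2(sub)] | D=∅]
step 12: [S=[4] | E=∅ | C=[7 :: (λu. 0) :: AP :: (-1 - 2) :: PRIM2(mul) :: PRIM2(sub)] | D=∅]
step 13: [S=[7 :: 4] | E=∅ | C=[(λu. 0) :: AP :: (-1 - 2) :: PRIM2(mul) :: PRIM2(sub)] | D=∅]
step 14: [S=[clo(λu. 0, ∅) :: 7 :: 4] | E=∅ | C=[AP :: (-1 - 2) :: PRIM2(mul) :: PRIM2(sub)] | D=∅]
step 15: [S=∅ | E={u↦7} | C=[0] | D=[([4], ∅, [(-1 - 2) :: PRIM2(mul) :: PRIM2(sub)])]]
step 16: [S=[0] | E={u↦7} | C=∅ | D=[([4], ∅, [(-1 - 2) :: PRIM2(mul) :: PRIM2(sub)])]]
step 17: [S=[0 :: 4] | E=∅ | C=[(-1 - 2) :: PRIM2(mul) :: PRIM2(sub)] | D=∅]
step 18: [S=[0 :: 4] | E=∅ | C=[-1 :: 2 :: PRIM2(sub) :: PRIM2(mul) :: PRIM2(sub)] | D=∅]
step 19: [S=[-1 :: 0 :: 4] | E=∅ | C=[2 :: PRIM2(sub) :: PRIM2(mul) :: PRIM2(sub)] | D=∅]
step 20: [S=[2 :: -1 :: 0 :: 4] | E=∅ | C=[PRIM2(sub) :: PRIM2(mul) :: PRIM2(sub)] | D=∅]
step 21: [S=[-3 :: 0 :: 4] | E=∅ | C=[PRIM2(mul) :: PRIM2(sub)] | D=∅]
step 22: [S=[0 :: 4] | E=∅ | C=[PRIM2(sub)] | D=∅]
step 23: [S=[4] | E=∅ | C=∅ | D=∅]
→ final value 4

Answer: 4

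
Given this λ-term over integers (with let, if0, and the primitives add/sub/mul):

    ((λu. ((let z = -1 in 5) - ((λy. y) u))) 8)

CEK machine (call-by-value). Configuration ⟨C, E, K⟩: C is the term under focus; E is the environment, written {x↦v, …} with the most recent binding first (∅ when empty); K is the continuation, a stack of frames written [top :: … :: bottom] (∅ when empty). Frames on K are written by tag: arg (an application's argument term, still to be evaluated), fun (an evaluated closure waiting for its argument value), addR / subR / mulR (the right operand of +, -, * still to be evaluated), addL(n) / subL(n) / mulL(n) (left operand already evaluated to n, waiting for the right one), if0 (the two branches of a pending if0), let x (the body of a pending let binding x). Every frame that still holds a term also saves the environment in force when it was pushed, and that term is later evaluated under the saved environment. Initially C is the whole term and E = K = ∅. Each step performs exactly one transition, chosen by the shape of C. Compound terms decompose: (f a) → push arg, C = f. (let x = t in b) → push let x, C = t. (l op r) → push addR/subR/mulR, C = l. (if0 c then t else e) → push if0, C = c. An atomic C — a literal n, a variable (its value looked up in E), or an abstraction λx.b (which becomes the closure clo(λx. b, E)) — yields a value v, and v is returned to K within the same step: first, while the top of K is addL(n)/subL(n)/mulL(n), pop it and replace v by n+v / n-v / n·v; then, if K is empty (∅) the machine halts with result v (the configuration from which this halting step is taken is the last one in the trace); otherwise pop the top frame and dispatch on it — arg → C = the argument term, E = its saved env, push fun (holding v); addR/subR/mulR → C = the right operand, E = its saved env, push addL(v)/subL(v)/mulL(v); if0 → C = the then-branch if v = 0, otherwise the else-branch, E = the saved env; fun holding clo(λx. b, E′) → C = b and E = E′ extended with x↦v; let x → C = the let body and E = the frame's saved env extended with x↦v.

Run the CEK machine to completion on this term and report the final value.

Answer: -3

Execution trace:
[0] [C=((λu. ((let z = -1 in 5) - ((λy. y) u))) 8) | E=∅ | K=∅]
[1] [C=(λu. ((let z = -1 in 5) - ((λy. y) u))) | E=∅ | K=[arg]]
[2] [C=8 | E=∅ | K=[fun]]
[3] [C=((let z = -1 in 5) - ((λy. y) u)) | E={u↦8} | K=∅]
[4] [C=(let z = -1 in 5) | E={u↦8} | K=[subR]]
[5] [C=-1 | E={u↦8} | K=[let z :: subR]]
[6] [C=5 | E={z↦-1, u↦8} | K=[subR]]
[7] [C=((λy. y) u) | E={u↦8} | K=[subL(5)]]
[8] [C=(λy. y) | E={u↦8} | K=[arg :: subL(5)]]
[9] [C=u | E={u↦8} | K=[fun :: subL(5)]]
[10] [C=y | E={y↦8, u↦8} | K=[subL(5)]]
→ final value -3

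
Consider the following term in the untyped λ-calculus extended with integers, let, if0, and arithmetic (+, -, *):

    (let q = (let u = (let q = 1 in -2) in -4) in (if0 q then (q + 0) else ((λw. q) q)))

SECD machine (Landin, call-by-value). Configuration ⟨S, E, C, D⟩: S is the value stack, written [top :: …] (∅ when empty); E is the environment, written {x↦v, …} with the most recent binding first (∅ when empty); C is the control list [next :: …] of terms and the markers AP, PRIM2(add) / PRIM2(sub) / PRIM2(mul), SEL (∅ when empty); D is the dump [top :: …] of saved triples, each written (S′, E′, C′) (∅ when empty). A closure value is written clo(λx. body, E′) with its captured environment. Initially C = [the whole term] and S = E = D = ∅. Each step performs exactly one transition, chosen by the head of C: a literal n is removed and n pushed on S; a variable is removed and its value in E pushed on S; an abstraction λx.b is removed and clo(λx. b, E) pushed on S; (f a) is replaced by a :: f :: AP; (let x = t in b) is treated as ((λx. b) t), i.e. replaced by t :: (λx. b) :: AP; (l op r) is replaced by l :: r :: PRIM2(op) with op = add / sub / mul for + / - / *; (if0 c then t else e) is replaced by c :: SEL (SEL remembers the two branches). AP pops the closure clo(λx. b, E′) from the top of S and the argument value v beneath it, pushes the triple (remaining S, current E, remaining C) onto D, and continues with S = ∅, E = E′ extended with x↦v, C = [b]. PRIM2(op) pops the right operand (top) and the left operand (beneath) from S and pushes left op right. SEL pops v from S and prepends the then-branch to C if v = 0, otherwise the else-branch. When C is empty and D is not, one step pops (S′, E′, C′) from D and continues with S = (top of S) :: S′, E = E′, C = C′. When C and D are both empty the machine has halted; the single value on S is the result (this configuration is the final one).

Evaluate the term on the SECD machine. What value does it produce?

[0] <S=∅, E=∅, C=[(let q = (let u = (let q = 1 in -2) in -4) in (if0 q then (q + 0) else ((λw. q) q)))], D=∅>
[1] <S=∅, E=∅, C=[(let u = (let q = 1 in -2) in -4) :: (λq. (if0 q then (q + 0) else ((λw. q) q))) :: AP], D=∅>
[2] <S=∅, E=∅, C=[(let q = 1 in -2) :: (λu. -4) :: AP :: (λq. (if0 q then (q + 0) else ((λw. q) q))) :: AP], D=∅>
[3] <S=∅, E=∅, C=[1 :: (λq. -2) :: AP :: (λu. -4) :: AP :: (λq. (if0 q then (q + 0) else ((λw. q) q))) :: AP], D=∅>
[4] <S=[1], E=∅, C=[(λq. -2) :: AP :: (λu. -4) :: AP :: (λq. (if0 q then (q + 0) else ((λw. q) q))) :: AP], D=∅>
[5] <S=[clo(λq. -2, ∅) :: 1], E=∅, C=[AP :: (λu. -4) :: AP :: (λq. (if0 q then (q + 0) else ((λw. q) q))) :: AP], D=∅>
[6] <S=∅, E={q↦1}, C=[-2], D=[(∅, ∅, [(λu. -4) :: AP :: (λq. (if0 q then (q + 0) else ((λw. q) q))) :: AP])]>
[7] <S=[-2], E={q↦1}, C=∅, D=[(∅, ∅, [(λu. -4) :: AP :: (λq. (if0 q then (q + 0) else ((λw. q) q))) :: AP])]>
[8] <S=[-2], E=∅, C=[(λu. -4) :: AP :: (λq. (if0 q then (q + 0) else ((λw. q) q))) :: AP], D=∅>
[9] <S=[clo(λu. -4, ∅) :: -2], E=∅, C=[AP :: (λq. (if0 q then (q + 0) else ((λw. q) q))) :: AP], D=∅>
[10] <S=∅, E={u↦-2}, C=[-4], D=[(∅, ∅, [(λq. (if0 q then (q + 0) else ((λw. q) q))) :: AP])]>
[11] <S=[-4], E={u↦-2}, C=∅, D=[(∅, ∅, [(λq. (if0 q then (q + 0) else ((λw. q) q))) :: AP])]>
[12] <S=[-4], E=∅, C=[(λq. (if0 q then (q + 0) else ((λw. q) q))) :: AP], D=∅>
[13] <S=[clo(λq. (if0 q then (q + 0) else ((λw. q) q)), ∅) :: -4], E=∅, C=[AP], D=∅>
[14] <S=∅, E={q↦-4}, C=[(if0 q then (q + 0) else ((λw. q) q))], D=[(∅, ∅, ∅)]>
[15] <S=∅, E={q↦-4}, C=[q :: SEL], D=[(∅, ∅, ∅)]>
[16] <S=[-4], E={q↦-4}, C=[SEL], D=[(∅, ∅, ∅)]>
[17] <S=∅, E={q↦-4}, C=[((λw. q) q)], D=[(∅, ∅, ∅)]>
[18] <S=∅, E={q↦-4}, C=[q :: (λw. q) :: AP], D=[(∅, ∅, ∅)]>
[19] <S=[-4], E={q↦-4}, C=[(λw. q) :: AP], D=[(∅, ∅, ∅)]>
[20] <S=[clo(λw. q, {q↦-4}) :: -4], E={q↦-4}, C=[AP], D=[(∅, ∅, ∅)]>
[21] <S=∅, E={w↦-4, q↦-4}, C=[q], D=[(∅, {q↦-4}, ∅) :: (∅, ∅, ∅)]>
[22] <S=[-4], E={w↦-4, q↦-4}, C=∅, D=[(∅, {q↦-4}, ∅) :: (∅, ∅, ∅)]>
[23] <S=[-4], E={q↦-4}, C=∅, D=[(∅, ∅, ∅)]>
[24] <S=[-4], E=∅, C=∅, D=∅>
→ final value -4

Answer: -4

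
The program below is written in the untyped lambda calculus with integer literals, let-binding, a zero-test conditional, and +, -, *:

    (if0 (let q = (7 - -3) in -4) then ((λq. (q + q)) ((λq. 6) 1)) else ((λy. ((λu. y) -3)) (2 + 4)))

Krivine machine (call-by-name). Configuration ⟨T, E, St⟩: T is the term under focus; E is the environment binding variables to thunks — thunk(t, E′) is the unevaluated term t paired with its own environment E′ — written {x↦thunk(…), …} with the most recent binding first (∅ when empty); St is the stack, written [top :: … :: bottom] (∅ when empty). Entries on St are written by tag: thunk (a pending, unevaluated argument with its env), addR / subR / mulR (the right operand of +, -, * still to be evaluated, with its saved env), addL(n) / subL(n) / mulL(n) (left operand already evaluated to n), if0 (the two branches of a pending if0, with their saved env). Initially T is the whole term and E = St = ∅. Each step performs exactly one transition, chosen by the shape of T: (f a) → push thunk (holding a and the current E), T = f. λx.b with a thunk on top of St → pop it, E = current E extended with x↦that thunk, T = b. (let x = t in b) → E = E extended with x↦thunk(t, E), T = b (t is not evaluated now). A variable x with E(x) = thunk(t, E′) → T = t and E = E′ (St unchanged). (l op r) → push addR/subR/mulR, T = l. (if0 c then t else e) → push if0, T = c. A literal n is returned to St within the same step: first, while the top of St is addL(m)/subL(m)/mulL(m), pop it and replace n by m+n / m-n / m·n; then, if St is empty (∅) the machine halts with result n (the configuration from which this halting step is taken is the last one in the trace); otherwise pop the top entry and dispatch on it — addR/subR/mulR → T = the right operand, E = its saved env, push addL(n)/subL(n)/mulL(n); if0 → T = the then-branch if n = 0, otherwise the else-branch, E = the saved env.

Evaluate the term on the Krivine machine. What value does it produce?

Answer: 6

Machine steps:
t=0: <T=(if0 (let q = (7 - -3) in -4) then ((λq. (q + q)) ((λq. 6) 1)) else ((λy. ((λu. y) -3)) (2 + 4))), E=∅, St=∅>
t=1: <T=(let q = (7 - -3) in -4), E=∅, St=[if0]>
t=2: <T=-4, E={q↦thunk((7 - -3), ∅)}, St=[if0]>
t=3: <T=((λy. ((λu. y) -3)) (2 + 4)), E=∅, St=∅>
t=4: <T=(λy. ((λu. y) -3)), E=∅, St=[thunk]>
t=5: <T=((λu. y) -3), E={y↦thunk((2 + 4), ∅)}, St=∅>
t=6: <T=(λu. y), E={y↦thunk((2 + 4), ∅)}, St=[thunk]>
t=7: <T=y, E={u↦thunk(-3, {y↦thunk((2 + 4), ∅)}), y↦thunk((2 + 4), ∅)}, St=∅>
t=8: <T=(2 + 4), E=∅, St=∅>
t=9: <T=2, E=∅, St=[addR]>
t=10: <T=4, E=∅, St=[addL(2)]>
→ final value 6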